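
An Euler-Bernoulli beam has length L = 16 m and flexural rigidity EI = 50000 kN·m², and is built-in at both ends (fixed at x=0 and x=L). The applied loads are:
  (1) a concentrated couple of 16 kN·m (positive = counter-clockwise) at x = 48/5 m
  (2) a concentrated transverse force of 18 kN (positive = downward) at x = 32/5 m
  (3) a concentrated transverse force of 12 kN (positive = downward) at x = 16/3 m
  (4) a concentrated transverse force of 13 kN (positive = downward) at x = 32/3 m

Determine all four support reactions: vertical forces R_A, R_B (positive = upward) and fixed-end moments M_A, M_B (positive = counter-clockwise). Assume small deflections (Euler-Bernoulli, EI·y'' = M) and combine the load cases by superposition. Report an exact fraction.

Load 1 — applied couple M₀=16 kN·m at a=48/5 m (b=L-a=32/5):
  R_A = 6M₀ab/L³ = 6·16·(48/5)·(32/5)/16³ = 36/25 kN
  M_A = M₀b(2a-b)/L² = 16·(32/5)·(2·(48/5)-(32/5))/16² = 128/25 kN·m
  R_B = -6M₀ab/L³ = -6·16·(48/5)·(32/5)/16³ = -36/25 kN
  M_B = M₀a(2b-a)/L² = 16·(48/5)·(2·(32/5)-(48/5))/16² = 48/25 kN·m
Load 2 — point force P=18 kN at a=32/5 m (b=L-a=48/5):
  R_A = Pb²(3a+b)/L³ = 18·(48/5)²·(3·(32/5)+(48/5))/16³ = 1458/125 kN
  M_A = Pab²/L² = 18·(32/5)·(48/5)²/16² = 5184/125 kN·m
  R_B = Pa²(a+3b)/L³ = 18·(32/5)²·((32/5)+3·(48/5))/16³ = 792/125 kN
  M_B = -Pa²b/L² = -18·(32/5)²·(48/5)/16² = -3456/125 kN·m
Load 3 — point force P=12 kN at a=16/3 m (b=L-a=32/3):
  R_A = Pb²(3a+b)/L³ = 12·(32/3)²·(3·(16/3)+(32/3))/16³ = 80/9 kN
  M_A = Pab²/L² = 12·(16/3)·(32/3)²/16² = 256/9 kN·m
  R_B = Pa²(a+3b)/L³ = 12·(16/3)²·((16/3)+3·(32/3))/16³ = 28/9 kN
  M_B = -Pa²b/L² = -12·(16/3)²·(32/3)/16² = -128/9 kN·m
Load 4 — point force P=13 kN at a=32/3 m (b=L-a=16/3):
  R_A = Pb²(3a+b)/L³ = 13·(16/3)²·(3·(32/3)+(16/3))/16³ = 91/27 kN
  M_A = Pab²/L² = 13·(32/3)·(16/3)²/16² = 416/27 kN·m
  R_B = Pa²(a+3b)/L³ = 13·(32/3)²·((32/3)+3·(16/3))/16³ = 260/27 kN
  M_B = -Pa²b/L² = -13·(32/3)²·(16/3)/16² = -832/27 kN·m
Superposition: R_A = 85601/3375 kN, M_A = 305248/3375 kN·m, R_B = 59524/3375 kN, M_B = -238832/3375 kN·m

R_A = 85601/3375 kN, M_A = 305248/3375 kN·m, R_B = 59524/3375 kN, M_B = -238832/3375 kN·m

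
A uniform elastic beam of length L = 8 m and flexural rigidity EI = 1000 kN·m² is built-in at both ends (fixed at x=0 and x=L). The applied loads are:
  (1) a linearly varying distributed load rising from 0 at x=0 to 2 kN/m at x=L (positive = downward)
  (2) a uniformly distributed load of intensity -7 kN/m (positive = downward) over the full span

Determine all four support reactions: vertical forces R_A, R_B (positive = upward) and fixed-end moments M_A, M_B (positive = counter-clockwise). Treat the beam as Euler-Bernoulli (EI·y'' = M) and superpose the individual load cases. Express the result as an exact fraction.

R_A = -128/5 kN, M_A = -496/15 kN·m, R_B = -112/5 kN, M_B = 464/15 kN·m

Load 1 — triangular load w₀=2 kN/m (0→w₀ over full span):
  R_A = 3w₀L/20 = 3·2·8/20 = 12/5 kN
  M_A = w₀L²/30 = 2·8²/30 = 64/15 kN·m
  R_B = 7w₀L/20 = 7·2·8/20 = 28/5 kN
  M_B = -w₀L²/20 = -2·8²/20 = -32/5 kN·m
Load 2 — uniform load w=-7 kN/m over full span:
  R_A = wL/2 = (-7)·8/2 = -28 kN
  M_A = wL²/12 = (-7)·8²/12 = -112/3 kN·m
  R_B = wL/2 = (-7)·8/2 = -28 kN
  M_B = -wL²/12 = -(-7)·8²/12 = 112/3 kN·m
Superposition: R_A = -128/5 kN, M_A = -496/15 kN·m, R_B = -112/5 kN, M_B = 464/15 kN·m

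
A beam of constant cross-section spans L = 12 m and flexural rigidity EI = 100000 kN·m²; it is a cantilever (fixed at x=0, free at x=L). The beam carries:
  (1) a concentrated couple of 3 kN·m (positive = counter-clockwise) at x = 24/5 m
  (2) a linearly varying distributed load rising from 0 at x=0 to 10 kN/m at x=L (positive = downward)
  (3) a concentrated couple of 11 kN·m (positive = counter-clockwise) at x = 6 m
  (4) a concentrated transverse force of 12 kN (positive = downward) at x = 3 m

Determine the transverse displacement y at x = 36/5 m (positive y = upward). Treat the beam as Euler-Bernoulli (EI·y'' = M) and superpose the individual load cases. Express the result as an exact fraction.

y(36/5) = -862497/9765625 m

Load 1 — applied couple M₀=3 kN·m at a=24/5 m (b=L-a=36/5):
  y_1 = M₀a(2x-a)/(2EI)  [x>a] = 3·(24/5)·(2·(36/5)-(24/5))/(2·100000) = 54/78125 m
Load 2 — triangular load w₀=10 kN/m (0→w₀ over full span):
  y_2 = (w₀Lx³/12-w₀L²x²/6-w₀x⁵/(120L))/EI = (10·12·(36/5)³/12-10·12²·(36/5)²/6-10·(36/5)⁵/(120·12))/100000 = -863622/9765625 m
Load 3 — applied couple M₀=11 kN·m at a=6 m (b=L-a=6):
  y_3 = M₀a(2x-a)/(2EI)  [x>a] = 11·6·(2·(36/5)-6)/(2·100000) = 693/250000 m
Load 4 — point force P=12 kN at a=3 m (b=L-a=9):
  y_4 = -Pa²(3x-a)/(6EI)  [x>a] = -12·3²·(3·(36/5)-3)/(6·100000) = -837/250000 m
Superposition: y = Σ y_i = -862497/9765625 m ≈ -0.088320 m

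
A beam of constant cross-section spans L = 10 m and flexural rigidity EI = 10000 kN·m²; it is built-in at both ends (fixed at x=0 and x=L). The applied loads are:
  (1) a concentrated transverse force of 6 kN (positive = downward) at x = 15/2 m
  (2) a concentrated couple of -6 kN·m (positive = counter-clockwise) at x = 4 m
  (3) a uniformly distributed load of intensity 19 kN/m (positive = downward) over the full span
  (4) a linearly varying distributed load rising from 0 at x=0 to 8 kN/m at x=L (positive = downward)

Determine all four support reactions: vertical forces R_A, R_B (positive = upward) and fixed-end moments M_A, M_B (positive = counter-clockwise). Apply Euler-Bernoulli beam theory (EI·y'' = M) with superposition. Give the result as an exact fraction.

Load 1 — point force P=6 kN at a=15/2 m (b=L-a=5/2):
  R_A = Pb²(3a+b)/L³ = 6·(5/2)²·(3·(15/2)+(5/2))/10³ = 15/16 kN
  M_A = Pab²/L² = 6·(15/2)·(5/2)²/10² = 45/16 kN·m
  R_B = Pa²(a+3b)/L³ = 6·(15/2)²·((15/2)+3·(5/2))/10³ = 81/16 kN
  M_B = -Pa²b/L² = -6·(15/2)²·(5/2)/10² = -135/16 kN·m
Load 2 — applied couple M₀=-6 kN·m at a=4 m (b=L-a=6):
  R_A = 6M₀ab/L³ = 6·(-6)·4·6/10³ = -108/125 kN
  M_A = M₀b(2a-b)/L² = (-6)·6·(2·4-6)/10² = -18/25 kN·m
  R_B = -6M₀ab/L³ = -6·(-6)·4·6/10³ = 108/125 kN
  M_B = M₀a(2b-a)/L² = (-6)·4·(2·6-4)/10² = -48/25 kN·m
Load 3 — uniform load w=19 kN/m over full span:
  R_A = wL/2 = 19·10/2 = 95 kN
  M_A = wL²/12 = 19·10²/12 = 475/3 kN·m
  R_B = wL/2 = 19·10/2 = 95 kN
  M_B = -wL²/12 = -19·10²/12 = -475/3 kN·m
Load 4 — triangular load w₀=8 kN/m (0→w₀ over full span):
  R_A = 3w₀L/20 = 3·8·10/20 = 12 kN
  M_A = w₀L²/30 = 8·10²/30 = 80/3 kN·m
  R_B = 7w₀L/20 = 7·8·10/20 = 28 kN
  M_B = -w₀L²/20 = -8·10²/20 = -40 kN·m
Superposition: R_A = 214147/2000 kN, M_A = 74837/400 kN·m, R_B = 257853/2000 kN, M_B = -250429/1200 kN·m

R_A = 214147/2000 kN, M_A = 74837/400 kN·m, R_B = 257853/2000 kN, M_B = -250429/1200 kN·m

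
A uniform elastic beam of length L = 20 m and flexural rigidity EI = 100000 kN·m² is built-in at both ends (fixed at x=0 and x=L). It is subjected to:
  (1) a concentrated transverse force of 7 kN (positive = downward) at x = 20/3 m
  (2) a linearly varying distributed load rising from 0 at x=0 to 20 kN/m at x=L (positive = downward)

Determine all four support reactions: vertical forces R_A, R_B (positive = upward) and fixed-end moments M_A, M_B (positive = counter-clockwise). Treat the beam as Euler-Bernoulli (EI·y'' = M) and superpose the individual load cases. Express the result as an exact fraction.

R_A = 1760/27 kN, M_A = 7760/27 kN·m, R_B = 3829/27 kN, M_B = -11080/27 kN·m

Load 1 — point force P=7 kN at a=20/3 m (b=L-a=40/3):
  R_A = Pb²(3a+b)/L³ = 7·(40/3)²·(3·(20/3)+(40/3))/20³ = 140/27 kN
  M_A = Pab²/L² = 7·(20/3)·(40/3)²/20² = 560/27 kN·m
  R_B = Pa²(a+3b)/L³ = 7·(20/3)²·((20/3)+3·(40/3))/20³ = 49/27 kN
  M_B = -Pa²b/L² = -7·(20/3)²·(40/3)/20² = -280/27 kN·m
Load 2 — triangular load w₀=20 kN/m (0→w₀ over full span):
  R_A = 3w₀L/20 = 3·20·20/20 = 60 kN
  M_A = w₀L²/30 = 20·20²/30 = 800/3 kN·m
  R_B = 7w₀L/20 = 7·20·20/20 = 140 kN
  M_B = -w₀L²/20 = -20·20²/20 = -400 kN·m
Superposition: R_A = 1760/27 kN, M_A = 7760/27 kN·m, R_B = 3829/27 kN, M_B = -11080/27 kN·m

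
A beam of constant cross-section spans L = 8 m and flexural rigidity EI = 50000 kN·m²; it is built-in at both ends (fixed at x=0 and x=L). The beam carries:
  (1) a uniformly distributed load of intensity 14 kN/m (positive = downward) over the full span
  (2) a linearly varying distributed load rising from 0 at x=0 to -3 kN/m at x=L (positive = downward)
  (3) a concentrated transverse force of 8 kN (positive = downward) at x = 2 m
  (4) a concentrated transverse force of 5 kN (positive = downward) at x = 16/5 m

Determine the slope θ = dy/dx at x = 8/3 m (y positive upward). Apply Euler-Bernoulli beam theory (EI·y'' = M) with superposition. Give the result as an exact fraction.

Load 1 — uniform load w=14 kN/m over full span:
  θ_1 = -wx(L-x)(L-2x)/(12EI) = -14·(8/3)·(8-(8/3))·(8-2·(8/3))/(12·50000) = -224/253125 rad
Load 2 — triangular load w₀=-3 kN/m (0→w₀ over full span):
  θ_2 = -w₀(2x(L-x)(L-2x)(x+2L)+x²(L-x)²)/(120LEI) = -(-3)·(2·(8/3)·(8-(8/3))·(8-2·(8/3))·((8/3)+2·8)+(8/3)²·(8-(8/3))²)/(120·8·50000) = 128/1265625 rad
Load 3 — point force P=8 kN at a=2 m (b=L-a=6):
  θ_3 = Pa²(L-x)(2bL-(3b+a)(L-x))/(2L³EI)  [x>a] = 8·2²·(8-(8/3))·(2·6·8-(3·6+2)·(8-(8/3)))/(2·8³·50000) = -1/28125 rad
Load 4 — point force P=5 kN at a=16/5 m (b=L-a=24/5):
  θ_4 = -Pb²x(2aL-(3a+b)x)/(2L³EI)  [x≤a] = -5·(24/5)²·(8/3)·(2·(16/5)·8-(3·(16/5)+(24/5))·(8/3))/(2·8³·50000) = -6/78125 rad
Superposition: θ = Σ θ_i = -5671/6328125 rad ≈ -0.000896 rad

θ(8/3) = -5671/6328125 rad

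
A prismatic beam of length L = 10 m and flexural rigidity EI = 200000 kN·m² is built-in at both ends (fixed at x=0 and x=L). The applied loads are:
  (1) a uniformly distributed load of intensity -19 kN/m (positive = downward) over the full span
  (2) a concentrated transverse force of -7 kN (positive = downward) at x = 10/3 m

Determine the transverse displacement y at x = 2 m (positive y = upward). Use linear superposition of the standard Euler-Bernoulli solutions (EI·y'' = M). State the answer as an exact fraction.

y(2) = 274/253125 m

Load 1 — uniform load w=-19 kN/m over full span:
  y_1 = -wx²(L-x)²/(24EI) = -(-19)·2²·(10-2)²/(24·200000) = 19/18750 m
Load 2 — point force P=-7 kN at a=10/3 m (b=L-a=20/3):
  y_2 = -Pb²x²(3aL-(3a+b)x)/(6L³EI)  [x≤a] = -(-7)·(20/3)²·2²·(3·(10/3)·10-(3·(10/3)+(20/3))·2)/(6·10³·200000) = 7/101250 m
Superposition: y = Σ y_i = 274/253125 m ≈ 0.001082 m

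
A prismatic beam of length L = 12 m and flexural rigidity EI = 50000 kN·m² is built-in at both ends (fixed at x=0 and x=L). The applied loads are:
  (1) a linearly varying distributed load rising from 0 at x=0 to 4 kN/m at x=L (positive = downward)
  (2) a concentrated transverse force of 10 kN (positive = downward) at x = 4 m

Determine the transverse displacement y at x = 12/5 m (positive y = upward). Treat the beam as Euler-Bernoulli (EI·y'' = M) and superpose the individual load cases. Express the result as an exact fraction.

y(12/5) = -214048/146484375 m

Load 1 — triangular load w₀=4 kN/m (0→w₀ over full span):
  y_1 = -w₀x²(L-x)²(x+2L)/(120LEI) = -4·(12/5)²·(12-(12/5))²·((12/5)+2·12)/(120·12·50000) = -38016/48828125 m
Load 2 — point force P=10 kN at a=4 m (b=L-a=8):
  y_2 = -Pb²x²(3aL-(3a+b)x)/(6L³EI)  [x≤a] = -10·8²·(12/5)²·(3·4·12-(3·4+8)·(12/5))/(6·12³·50000) = -32/46875 m
Superposition: y = Σ y_i = -214048/146484375 m ≈ -0.001461 m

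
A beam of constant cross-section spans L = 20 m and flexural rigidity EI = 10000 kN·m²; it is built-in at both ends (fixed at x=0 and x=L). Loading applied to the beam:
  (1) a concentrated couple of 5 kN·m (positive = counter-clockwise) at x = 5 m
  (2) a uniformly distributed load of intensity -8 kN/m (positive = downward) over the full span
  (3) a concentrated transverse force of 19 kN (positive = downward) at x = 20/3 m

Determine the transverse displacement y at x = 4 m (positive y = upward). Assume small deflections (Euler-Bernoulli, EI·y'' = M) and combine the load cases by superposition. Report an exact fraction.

y(4) = 34849/324000 m

Load 1 — applied couple M₀=5 kN·m at a=5 m (b=L-a=15):
  y_1 = (R_Ax³/6 - M_Ax²/2)/EI  [x≤a] with R_A=9/32, M_A=-15/16 = ((9/32)·4³/6 - (-15/16)·4²/2)/10000 = 21/20000 m
Load 2 — uniform load w=-8 kN/m over full span:
  y_2 = -wx²(L-x)²/(24EI) = -(-8)·4²·(20-4)²/(24·10000) = 256/1875 m
Load 3 — point force P=19 kN at a=20/3 m (b=L-a=40/3):
  y_3 = -Pb²x²(3aL-(3a+b)x)/(6L³EI)  [x≤a] = -19·(40/3)²·4²·(3·(20/3)·20-(3·(20/3)+(40/3))·4)/(6·20³·10000) = -304/10125 m
Superposition: y = Σ y_i = 34849/324000 m ≈ 0.107559 m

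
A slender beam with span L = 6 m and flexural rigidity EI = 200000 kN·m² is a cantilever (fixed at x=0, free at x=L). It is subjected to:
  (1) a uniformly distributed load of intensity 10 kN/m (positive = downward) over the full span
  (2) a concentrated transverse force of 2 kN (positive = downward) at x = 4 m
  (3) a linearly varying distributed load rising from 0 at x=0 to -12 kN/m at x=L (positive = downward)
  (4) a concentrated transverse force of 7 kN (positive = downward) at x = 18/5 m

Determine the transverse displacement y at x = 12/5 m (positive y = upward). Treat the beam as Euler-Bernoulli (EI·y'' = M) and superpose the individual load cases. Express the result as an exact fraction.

y(12/5) = -132579/195312500 m

Load 1 — uniform load w=10 kN/m over full span:
  y_1 = -wx²(x²-4Lx+6L²)/(24EI) = -10·(12/5)²·((12/5)²-4·6·(12/5)+6·6²)/(24·200000) = -1539/781250 m
Load 2 — point force P=2 kN at a=4 m (b=L-a=2):
  y_2 = -Px²(3a-x)/(6EI)  [x≤a] = -2·(12/5)²·(3·4-(12/5))/(6·200000) = -36/390625 m
Load 3 — triangular load w₀=-12 kN/m (0→w₀ over full span):
  y_3 = (w₀Lx³/12-w₀L²x²/6-w₀x⁵/(120L))/EI = ((-12)·6·(12/5)³/12-(-12)·6²·(12/5)²/6-(-12)·(12/5)⁵/(120·6))/200000 = 81324/48828125 m
Load 4 — point force P=7 kN at a=18/5 m (b=L-a=12/5):
  y_4 = -Px²(3a-x)/(6EI)  [x≤a] = -7·(12/5)²·(3·(18/5)-(12/5))/(6·200000) = -441/1562500 m
Superposition: y = Σ y_i = -132579/195312500 m ≈ -0.000679 m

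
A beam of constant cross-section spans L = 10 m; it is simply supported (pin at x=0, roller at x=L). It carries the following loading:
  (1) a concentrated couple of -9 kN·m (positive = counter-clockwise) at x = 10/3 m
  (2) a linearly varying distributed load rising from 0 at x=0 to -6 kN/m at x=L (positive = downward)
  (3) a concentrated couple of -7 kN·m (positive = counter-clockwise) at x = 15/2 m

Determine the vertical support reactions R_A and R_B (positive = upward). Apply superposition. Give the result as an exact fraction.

Load 1 — applied couple M₀=-9 kN·m at a=10/3 m (b=L-a=20/3):
  R_A = M₀/L = (-9)/10 = -9/10 kN
  R_B = -M₀/L = -(-9)/10 = 9/10 kN
Load 2 — triangular load w₀=-6 kN/m (0→w₀ over full span):
  R_A = w₀L/6 = (-6)·10/6 = -10 kN
  R_B = w₀L/3 = (-6)·10/3 = -20 kN
Load 3 — applied couple M₀=-7 kN·m at a=15/2 m (b=L-a=5/2):
  R_A = M₀/L = (-7)/10 = -7/10 kN
  R_B = -M₀/L = -(-7)/10 = 7/10 kN
Superposition: R_A = -58/5 kN, R_B = -92/5 kN

R_A = -58/5 kN, R_B = -92/5 kN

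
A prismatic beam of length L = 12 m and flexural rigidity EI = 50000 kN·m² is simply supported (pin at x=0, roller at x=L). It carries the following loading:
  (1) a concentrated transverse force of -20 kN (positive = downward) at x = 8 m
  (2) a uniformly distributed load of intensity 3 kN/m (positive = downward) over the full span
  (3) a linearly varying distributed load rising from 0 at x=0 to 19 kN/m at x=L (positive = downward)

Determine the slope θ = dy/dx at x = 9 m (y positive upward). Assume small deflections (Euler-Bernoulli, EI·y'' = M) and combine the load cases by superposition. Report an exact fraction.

Load 1 — point force P=-20 kN at a=8 m (b=L-a=4):
  θ_1 = -Pa(2L²-6Lx+3x²+a²)/(6LEI)  [x>a] = -(-20)·8·(2·12²-6·12·9+3·9²+8²)/(6·12·50000) = -53/22500 rad
Load 2 — uniform load w=3 kN/m over full span:
  θ_2 = -w(L³-6Lx²+4x³)/(24EI) = -3·(12³-6·12·9²+4·9³)/(24·50000) = 297/100000 rad
Load 3 — triangular load w₀=19 kN/m (0→w₀ over full span):
  θ_3 = -w₀(7L⁴-30L²x²+15x⁴)/(360LEI) = -19·(7·12⁴-30·12²·9²+15·9⁴)/(360·12·50000) = 74841/8000000 rad
Superposition: θ = Σ θ_i = 717809/72000000 rad ≈ 0.009970 rad

θ(9) = 717809/72000000 rad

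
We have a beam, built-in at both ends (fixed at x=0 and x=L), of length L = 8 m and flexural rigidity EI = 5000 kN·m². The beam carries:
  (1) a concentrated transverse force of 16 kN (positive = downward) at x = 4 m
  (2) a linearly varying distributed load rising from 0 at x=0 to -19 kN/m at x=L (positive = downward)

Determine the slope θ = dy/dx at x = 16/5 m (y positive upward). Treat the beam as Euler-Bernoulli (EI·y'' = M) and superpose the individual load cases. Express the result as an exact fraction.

θ(16/5) = 1024/390625 rad

Load 1 — point force P=16 kN at a=4 m (b=L-a=4):
  θ_1 = -Pb²x(2aL-(3a+b)x)/(2L³EI)  [x≤a] = -16·4²·(16/5)·(2·4·8-(3·4+4)·(16/5))/(2·8³·5000) = -32/15625 rad
Load 2 — triangular load w₀=-19 kN/m (0→w₀ over full span):
  θ_2 = -w₀(2x(L-x)(L-2x)(x+2L)+x²(L-x)²)/(120LEI) = -(-19)·(2·(16/5)·(8-(16/5))·(8-2·(16/5))·((16/5)+2·8)+(16/5)²·(8-(16/5))²)/(120·8·5000) = 1824/390625 rad
Superposition: θ = Σ θ_i = 1024/390625 rad ≈ 0.002621 rad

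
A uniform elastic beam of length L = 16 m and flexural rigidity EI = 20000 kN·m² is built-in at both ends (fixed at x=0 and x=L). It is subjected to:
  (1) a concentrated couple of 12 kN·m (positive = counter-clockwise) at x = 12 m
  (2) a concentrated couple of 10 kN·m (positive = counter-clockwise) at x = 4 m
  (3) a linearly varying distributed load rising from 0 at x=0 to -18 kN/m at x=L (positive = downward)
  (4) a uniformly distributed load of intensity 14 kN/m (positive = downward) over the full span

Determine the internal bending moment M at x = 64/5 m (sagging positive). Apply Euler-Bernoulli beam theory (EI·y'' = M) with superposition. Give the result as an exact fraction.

Load 1 — applied couple M₀=12 kN·m at a=12 m (b=L-a=4):
  M_1 = R_Ax - M_A - M₀  [x>a] with R_A=27/32, M_A=15/4 = (27/32)·(64/5) - (15/4) - 12 = -99/20 kN·m
Load 2 — applied couple M₀=10 kN·m at a=4 m (b=L-a=12):
  M_2 = R_Ax - M_A - M₀  [x>a] with R_A=45/64, M_A=-15/8 = (45/64)·(64/5) - (-15/8) - 10 = 7/8 kN·m
Load 3 — triangular load w₀=-18 kN/m (0→w₀ over full span):
  M_3 = 3w₀Lx/20 - w₀L²/30 - w₀x³/(6L) = 3·(-18)·16·(64/5)/20 - (-18)·16²/30 - (-18)·(64/5)³/(6·16) = -768/125 kN·m
Load 4 — uniform load w=14 kN/m over full span:
  M_4 = wLx/2 - wL²/12 - wx²/2 = 14·16·(64/5)/2 - 14·16²/12 - 14·(64/5)²/2 = -896/75 kN·m
Superposition: M = Σ M_i = -66497/3000 kN·m ≈ -22.165667 kN·m

M(64/5) = -66497/3000 kN·m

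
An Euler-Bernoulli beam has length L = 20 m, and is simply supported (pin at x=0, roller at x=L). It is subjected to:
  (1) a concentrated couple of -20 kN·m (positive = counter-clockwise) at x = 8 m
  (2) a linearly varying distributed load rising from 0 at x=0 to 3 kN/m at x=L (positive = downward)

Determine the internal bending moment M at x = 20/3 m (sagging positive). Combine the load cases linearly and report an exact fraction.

M(20/3) = 1420/27 kN·m

Load 1 — applied couple M₀=-20 kN·m at a=8 m (b=L-a=12):
  M_1 = M₀x/L  [x≤a] = (-20)·(20/3)/20 = -20/3 kN·m
Load 2 — triangular load w₀=3 kN/m (0→w₀ over full span):
  M_2 = w₀Lx/6 - w₀x³/(6L) = 3·20·(20/3)/6 - 3·(20/3)³/(6·20) = 1600/27 kN·m
Superposition: M = Σ M_i = 1420/27 kN·m ≈ 52.592593 kN·m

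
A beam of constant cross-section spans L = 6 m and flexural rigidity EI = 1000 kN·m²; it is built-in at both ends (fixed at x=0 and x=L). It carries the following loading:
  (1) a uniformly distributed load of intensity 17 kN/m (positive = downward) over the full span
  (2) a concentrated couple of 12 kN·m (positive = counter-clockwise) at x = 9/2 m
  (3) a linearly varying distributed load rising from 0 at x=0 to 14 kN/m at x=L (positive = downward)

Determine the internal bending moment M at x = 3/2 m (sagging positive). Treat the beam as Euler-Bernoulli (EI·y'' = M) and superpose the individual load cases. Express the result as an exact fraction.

M(3/2) = 543/80 kN·m

Load 1 — uniform load w=17 kN/m over full span:
  M_1 = wLx/2 - wL²/12 - wx²/2 = 17·6·(3/2)/2 - 17·6²/12 - 17·(3/2)²/2 = 51/8 kN·m
Load 2 — applied couple M₀=12 kN·m at a=9/2 m (b=L-a=3/2):
  M_2 = R_Ax - M_A  [x≤a] with R_A=9/4, M_A=15/4 = (9/4)·(3/2) - (15/4) = -3/8 kN·m
Load 3 — triangular load w₀=14 kN/m (0→w₀ over full span):
  M_3 = 3w₀Lx/20 - w₀L²/30 - w₀x³/(6L) = 3·14·6·(3/2)/20 - 14·6²/30 - 14·(3/2)³/(6·6) = 63/80 kN·m
Superposition: M = Σ M_i = 543/80 kN·m ≈ 6.787500 kN·m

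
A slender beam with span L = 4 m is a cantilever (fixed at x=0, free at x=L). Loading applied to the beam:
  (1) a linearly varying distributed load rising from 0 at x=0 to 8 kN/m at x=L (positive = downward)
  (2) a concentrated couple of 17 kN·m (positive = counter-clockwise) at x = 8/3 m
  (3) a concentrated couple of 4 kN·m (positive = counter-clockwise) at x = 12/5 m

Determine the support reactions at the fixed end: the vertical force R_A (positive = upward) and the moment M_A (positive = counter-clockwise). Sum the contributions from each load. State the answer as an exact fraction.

R_A = 16 kN, M_A = 65/3 kN·m

Load 1 — triangular load w₀=8 kN/m (0→w₀ over full span):
  R_A = w₀L/2 = 8·4/2 = 16 kN
  M_A = w₀L²/3 = 8·4²/3 = 128/3 kN·m
Load 2 — applied couple M₀=17 kN·m at a=8/3 m (b=L-a=4/3):
  R_A = 0 kN
  M_A = -M₀ = -17 kN·m
Load 3 — applied couple M₀=4 kN·m at a=12/5 m (b=L-a=8/5):
  R_A = 0 kN
  M_A = -M₀ = -4 kN·m
Superposition: R_A = 16 kN, M_A = 65/3 kN·m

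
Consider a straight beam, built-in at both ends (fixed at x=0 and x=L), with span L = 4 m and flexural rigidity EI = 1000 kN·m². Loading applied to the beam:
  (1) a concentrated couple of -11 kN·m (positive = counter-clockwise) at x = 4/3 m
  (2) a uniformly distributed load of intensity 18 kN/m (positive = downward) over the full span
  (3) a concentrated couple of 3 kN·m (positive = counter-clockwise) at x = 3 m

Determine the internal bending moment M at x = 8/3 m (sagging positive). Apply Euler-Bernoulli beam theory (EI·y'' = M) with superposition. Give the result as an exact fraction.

M(8/3) = 1517/144 kN·m

Load 1 — applied couple M₀=-11 kN·m at a=4/3 m (b=L-a=8/3):
  M_1 = R_Ax - M_A - M₀  [x>a] with R_A=-11/3, M_A=0 = (-11/3)·(8/3) - 0 - (-11) = 11/9 kN·m
Load 2 — uniform load w=18 kN/m over full span:
  M_2 = wLx/2 - wL²/12 - wx²/2 = 18·4·(8/3)/2 - 18·4²/12 - 18·(8/3)²/2 = 8 kN·m
Load 3 — applied couple M₀=3 kN·m at a=3 m (b=L-a=1):
  M_3 = R_Ax - M_A  [x≤a] with R_A=27/32, M_A=15/16 = (27/32)·(8/3) - (15/16) = 21/16 kN·m
Superposition: M = Σ M_i = 1517/144 kN·m ≈ 10.534722 kN·m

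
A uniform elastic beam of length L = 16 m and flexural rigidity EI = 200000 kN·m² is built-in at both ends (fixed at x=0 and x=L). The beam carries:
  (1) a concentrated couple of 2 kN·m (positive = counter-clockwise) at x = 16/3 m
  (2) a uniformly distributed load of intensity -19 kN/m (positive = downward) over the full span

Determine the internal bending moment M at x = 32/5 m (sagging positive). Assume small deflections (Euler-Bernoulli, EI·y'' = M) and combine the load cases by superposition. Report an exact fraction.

M(32/5) = -4482/25 kN·m

Load 1 — applied couple M₀=2 kN·m at a=16/3 m (b=L-a=32/3):
  M_1 = R_Ax - M_A - M₀  [x>a] with R_A=1/6, M_A=0 = (1/6)·(32/5) - 0 - 2 = -14/15 kN·m
Load 2 — uniform load w=-19 kN/m over full span:
  M_2 = wLx/2 - wL²/12 - wx²/2 = (-19)·16·(32/5)/2 - (-19)·16²/12 - (-19)·(32/5)²/2 = -13376/75 kN·m
Superposition: M = Σ M_i = -4482/25 kN·m ≈ -179.280000 kN·m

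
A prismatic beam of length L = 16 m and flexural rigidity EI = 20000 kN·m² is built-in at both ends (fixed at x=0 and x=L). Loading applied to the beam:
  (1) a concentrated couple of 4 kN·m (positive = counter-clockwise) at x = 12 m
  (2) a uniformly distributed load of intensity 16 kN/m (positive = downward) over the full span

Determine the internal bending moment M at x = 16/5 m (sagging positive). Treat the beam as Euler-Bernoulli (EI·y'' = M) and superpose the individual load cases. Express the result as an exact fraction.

M(16/5) = -4201/300 kN·m

Load 1 — applied couple M₀=4 kN·m at a=12 m (b=L-a=4):
  M_1 = R_Ax - M_A  [x≤a] with R_A=9/32, M_A=5/4 = (9/32)·(16/5) - (5/4) = -7/20 kN·m
Load 2 — uniform load w=16 kN/m over full span:
  M_2 = wLx/2 - wL²/12 - wx²/2 = 16·16·(16/5)/2 - 16·16²/12 - 16·(16/5)²/2 = -1024/75 kN·m
Superposition: M = Σ M_i = -4201/300 kN·m ≈ -14.003333 kN·m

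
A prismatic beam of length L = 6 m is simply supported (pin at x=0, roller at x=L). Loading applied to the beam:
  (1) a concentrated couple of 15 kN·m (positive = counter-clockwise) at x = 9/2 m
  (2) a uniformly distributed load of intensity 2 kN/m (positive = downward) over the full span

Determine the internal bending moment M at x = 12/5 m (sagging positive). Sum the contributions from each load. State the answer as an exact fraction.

M(12/5) = 366/25 kN·m

Load 1 — applied couple M₀=15 kN·m at a=9/2 m (b=L-a=3/2):
  M_1 = M₀x/L  [x≤a] = 15·(12/5)/6 = 6 kN·m
Load 2 — uniform load w=2 kN/m over full span:
  M_2 = wx(L-x)/2 = 2·(12/5)·(6-(12/5))/2 = 216/25 kN·m
Superposition: M = Σ M_i = 366/25 kN·m ≈ 14.640000 kN·m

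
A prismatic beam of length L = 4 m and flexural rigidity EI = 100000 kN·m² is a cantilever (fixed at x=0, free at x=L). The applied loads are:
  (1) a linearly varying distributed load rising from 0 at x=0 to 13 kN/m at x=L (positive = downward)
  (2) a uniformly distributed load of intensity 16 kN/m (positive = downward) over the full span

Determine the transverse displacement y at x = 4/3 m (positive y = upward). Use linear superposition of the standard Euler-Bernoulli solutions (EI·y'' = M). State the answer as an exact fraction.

Load 1 — triangular load w₀=13 kN/m (0→w₀ over full span):
  y_1 = (w₀Lx³/12-w₀L²x²/6-w₀x⁵/(120L))/EI = (13·4·(4/3)³/12-13·4²·(4/3)²/6-13·(4/3)⁵/(120·4))/100000 = -5863/11390625 m
Load 2 — uniform load w=16 kN/m over full span:
  y_2 = -wx²(x²-4Lx+6L²)/(24EI) = -16·(4/3)²·((4/3)²-4·4·(4/3)+6·4²)/(24·100000) = -688/759375 m
Superposition: y = Σ y_i = -16183/11390625 m ≈ -0.001421 m

y(4/3) = -16183/11390625 m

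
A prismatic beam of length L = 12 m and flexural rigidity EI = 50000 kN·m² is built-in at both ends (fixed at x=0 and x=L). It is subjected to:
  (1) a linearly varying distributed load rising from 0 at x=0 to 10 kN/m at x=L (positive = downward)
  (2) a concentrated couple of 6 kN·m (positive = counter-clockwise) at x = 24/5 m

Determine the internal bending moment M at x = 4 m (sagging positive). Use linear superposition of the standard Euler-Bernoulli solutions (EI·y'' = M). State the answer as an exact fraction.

Load 1 — triangular load w₀=10 kN/m (0→w₀ over full span):
  M_1 = 3w₀Lx/20 - w₀L²/30 - w₀x³/(6L) = 3·10·12·4/20 - 10·12²/30 - 10·4³/(6·12) = 136/9 kN·m
Load 2 — applied couple M₀=6 kN·m at a=24/5 m (b=L-a=36/5):
  M_2 = R_Ax - M_A  [x≤a] with R_A=18/25, M_A=18/25 = (18/25)·4 - (18/25) = 54/25 kN·m
Superposition: M = Σ M_i = 3886/225 kN·m ≈ 17.271111 kN·m

M(4) = 3886/225 kN·m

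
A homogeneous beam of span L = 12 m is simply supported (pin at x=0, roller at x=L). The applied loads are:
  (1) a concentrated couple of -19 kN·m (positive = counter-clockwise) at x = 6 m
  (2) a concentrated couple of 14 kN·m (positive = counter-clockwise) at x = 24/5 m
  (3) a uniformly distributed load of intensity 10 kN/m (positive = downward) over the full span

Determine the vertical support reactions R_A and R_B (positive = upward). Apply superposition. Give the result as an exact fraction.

Load 1 — applied couple M₀=-19 kN·m at a=6 m (b=L-a=6):
  R_A = M₀/L = (-19)/12 = -19/12 kN
  R_B = -M₀/L = -(-19)/12 = 19/12 kN
Load 2 — applied couple M₀=14 kN·m at a=24/5 m (b=L-a=36/5):
  R_A = M₀/L = 14/12 = 7/6 kN
  R_B = -M₀/L = -14/12 = -7/6 kN
Load 3 — uniform load w=10 kN/m over full span:
  R_A = wL/2 = 10·12/2 = 60 kN
  R_B = wL/2 = 10·12/2 = 60 kN
Superposition: R_A = 715/12 kN, R_B = 725/12 kN

R_A = 715/12 kN, R_B = 725/12 kN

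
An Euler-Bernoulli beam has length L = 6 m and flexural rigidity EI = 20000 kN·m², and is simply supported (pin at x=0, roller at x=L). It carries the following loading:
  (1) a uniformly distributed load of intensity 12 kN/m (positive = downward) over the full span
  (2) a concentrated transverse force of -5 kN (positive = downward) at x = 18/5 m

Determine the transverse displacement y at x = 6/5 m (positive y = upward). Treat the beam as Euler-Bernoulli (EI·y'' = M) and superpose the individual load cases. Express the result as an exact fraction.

Load 1 — uniform load w=12 kN/m over full span:
  y_1 = -wx(L³-2Lx²+x³)/(24EI) = -12·(6/5)·(6³-2·6·(6/5)²+(6/5)³)/(24·20000) = -2349/390625 m
Load 2 — point force P=-5 kN at a=18/5 m (b=L-a=12/5):
  y_2 = -Pbx(L²-b²-x²)/(6LEI)  [x≤a] = -(-5)·(12/5)·(6/5)·(6²-(12/5)²-(6/5)²)/(6·6·20000) = 9/15625 m
Superposition: y = Σ y_i = -2124/390625 m ≈ -0.005437 m

y(6/5) = -2124/390625 m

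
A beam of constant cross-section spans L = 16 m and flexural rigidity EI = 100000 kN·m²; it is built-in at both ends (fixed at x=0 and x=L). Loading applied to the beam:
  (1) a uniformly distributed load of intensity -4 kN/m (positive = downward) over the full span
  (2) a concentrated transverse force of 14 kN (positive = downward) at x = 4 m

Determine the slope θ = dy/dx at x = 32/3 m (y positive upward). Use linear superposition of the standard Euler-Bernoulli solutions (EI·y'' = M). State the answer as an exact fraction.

θ(32/3) = -193/253125 rad

Load 1 — uniform load w=-4 kN/m over full span:
  θ_1 = -wx(L-x)(L-2x)/(12EI) = -(-4)·(32/3)·(16-(32/3))·(16-2·(32/3))/(12·100000) = -256/253125 rad
Load 2 — point force P=14 kN at a=4 m (b=L-a=12):
  θ_2 = Pa²(L-x)(2bL-(3b+a)(L-x))/(2L³EI)  [x>a] = 14·4²·(16-(32/3))·(2·12·16-(3·12+4)·(16-(32/3)))/(2·16³·100000) = 7/28125 rad
Superposition: θ = Σ θ_i = -193/253125 rad ≈ -0.000762 rad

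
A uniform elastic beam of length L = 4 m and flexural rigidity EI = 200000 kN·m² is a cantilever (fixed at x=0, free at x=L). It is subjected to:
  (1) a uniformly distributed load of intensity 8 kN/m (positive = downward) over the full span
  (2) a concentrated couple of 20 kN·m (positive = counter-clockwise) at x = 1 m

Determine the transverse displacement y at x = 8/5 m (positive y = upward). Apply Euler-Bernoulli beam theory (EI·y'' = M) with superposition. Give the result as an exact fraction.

y(8/5) = -12581/62500000 m

Load 1 — uniform load w=8 kN/m over full span:
  y_1 = -wx²(x²-4Lx+6L²)/(24EI) = -8·(8/5)²·((8/5)²-4·4·(8/5)+6·4²)/(24·200000) = -608/1953125 m
Load 2 — applied couple M₀=20 kN·m at a=1 m (b=L-a=3):
  y_2 = M₀a(2x-a)/(2EI)  [x>a] = 20·1·(2·(8/5)-1)/(2·200000) = 11/100000 m
Superposition: y = Σ y_i = -12581/62500000 m ≈ -0.000201 m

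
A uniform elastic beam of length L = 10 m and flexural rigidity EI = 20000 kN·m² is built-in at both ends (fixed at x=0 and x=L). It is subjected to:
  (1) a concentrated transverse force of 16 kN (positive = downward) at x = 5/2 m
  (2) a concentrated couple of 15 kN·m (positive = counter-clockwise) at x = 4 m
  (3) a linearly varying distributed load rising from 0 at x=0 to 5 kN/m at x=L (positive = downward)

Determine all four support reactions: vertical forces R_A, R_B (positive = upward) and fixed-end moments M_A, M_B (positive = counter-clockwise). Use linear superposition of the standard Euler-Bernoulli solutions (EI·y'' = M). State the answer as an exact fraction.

Load 1 — point force P=16 kN at a=5/2 m (b=L-a=15/2):
  R_A = Pb²(3a+b)/L³ = 16·(15/2)²·(3·(5/2)+(15/2))/10³ = 27/2 kN
  M_A = Pab²/L² = 16·(5/2)·(15/2)²/10² = 45/2 kN·m
  R_B = Pa²(a+3b)/L³ = 16·(5/2)²·((5/2)+3·(15/2))/10³ = 5/2 kN
  M_B = -Pa²b/L² = -16·(5/2)²·(15/2)/10² = -15/2 kN·m
Load 2 — applied couple M₀=15 kN·m at a=4 m (b=L-a=6):
  R_A = 6M₀ab/L³ = 6·15·4·6/10³ = 54/25 kN
  M_A = M₀b(2a-b)/L² = 15·6·(2·4-6)/10² = 9/5 kN·m
  R_B = -6M₀ab/L³ = -6·15·4·6/10³ = -54/25 kN
  M_B = M₀a(2b-a)/L² = 15·4·(2·6-4)/10² = 24/5 kN·m
Load 3 — triangular load w₀=5 kN/m (0→w₀ over full span):
  R_A = 3w₀L/20 = 3·5·10/20 = 15/2 kN
  M_A = w₀L²/30 = 5·10²/30 = 50/3 kN·m
  R_B = 7w₀L/20 = 7·5·10/20 = 35/2 kN
  M_B = -w₀L²/20 = -5·10²/20 = -25 kN·m
Superposition: R_A = 579/25 kN, M_A = 1229/30 kN·m, R_B = 446/25 kN, M_B = -277/10 kN·m

R_A = 579/25 kN, M_A = 1229/30 kN·m, R_B = 446/25 kN, M_B = -277/10 kN·m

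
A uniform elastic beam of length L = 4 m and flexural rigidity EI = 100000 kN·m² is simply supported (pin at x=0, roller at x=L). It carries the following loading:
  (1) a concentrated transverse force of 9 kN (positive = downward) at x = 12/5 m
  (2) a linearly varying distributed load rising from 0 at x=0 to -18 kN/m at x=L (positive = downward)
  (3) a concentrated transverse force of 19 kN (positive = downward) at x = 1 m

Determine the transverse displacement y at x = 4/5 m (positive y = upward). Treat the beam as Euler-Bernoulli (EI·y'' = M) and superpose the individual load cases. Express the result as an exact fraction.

Load 1 — point force P=9 kN at a=12/5 m (b=L-a=8/5):
  y_1 = -Pbx(L²-b²-x²)/(6LEI)  [x≤a] = -9·(8/5)·(4/5)·(4²-(8/5)²-(4/5)²)/(6·4·100000) = -24/390625 m
Load 2 — triangular load w₀=-18 kN/m (0→w₀ over full span):
  y_2 = -w₀x(7L⁴-10L²x²+3x⁴)/(360LEI) = -(-18)·(4/5)·(7·4⁴-10·4²·(4/5)²+3·(4/5)⁴)/(360·4·100000) = 8256/48828125 m
Load 3 — point force P=19 kN at a=1 m (b=L-a=3):
  y_3 = -Pbx(L²-b²-x²)/(6LEI)  [x≤a] = -19·3·(4/5)·(4²-3²-(4/5)²)/(6·4·100000) = -3021/25000000 m
Superposition: y = Σ y_i = -41241/3125000000 m ≈ -0.000013 m

y(4/5) = -41241/3125000000 m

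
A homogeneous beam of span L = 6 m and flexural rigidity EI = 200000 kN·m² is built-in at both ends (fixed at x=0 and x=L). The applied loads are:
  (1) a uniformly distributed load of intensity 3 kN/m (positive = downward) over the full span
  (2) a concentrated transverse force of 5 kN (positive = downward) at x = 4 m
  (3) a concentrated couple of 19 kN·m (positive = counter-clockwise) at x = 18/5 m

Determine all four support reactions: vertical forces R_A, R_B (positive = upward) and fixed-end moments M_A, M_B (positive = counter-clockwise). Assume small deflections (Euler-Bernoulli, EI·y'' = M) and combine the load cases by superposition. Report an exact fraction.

R_A = 10028/675 kN, M_A = 3893/225 kN·m, R_B = 5497/675 kN, M_B = -2512/225 kN·m

Load 1 — uniform load w=3 kN/m over full span:
  R_A = wL/2 = 3·6/2 = 9 kN
  M_A = wL²/12 = 3·6²/12 = 9 kN·m
  R_B = wL/2 = 3·6/2 = 9 kN
  M_B = -wL²/12 = -3·6²/12 = -9 kN·m
Load 2 — point force P=5 kN at a=4 m (b=L-a=2):
  R_A = Pb²(3a+b)/L³ = 5·2²·(3·4+2)/6³ = 35/27 kN
  M_A = Pab²/L² = 5·4·2²/6² = 20/9 kN·m
  R_B = Pa²(a+3b)/L³ = 5·4²·(4+3·2)/6³ = 100/27 kN
  M_B = -Pa²b/L² = -5·4²·2/6² = -40/9 kN·m
Load 3 — applied couple M₀=19 kN·m at a=18/5 m (b=L-a=12/5):
  R_A = 6M₀ab/L³ = 6·19·(18/5)·(12/5)/6³ = 114/25 kN
  M_A = M₀b(2a-b)/L² = 19·(12/5)·(2·(18/5)-(12/5))/6² = 152/25 kN·m
  R_B = -6M₀ab/L³ = -6·19·(18/5)·(12/5)/6³ = -114/25 kN
  M_B = M₀a(2b-a)/L² = 19·(18/5)·(2·(12/5)-(18/5))/6² = 57/25 kN·m
Superposition: R_A = 10028/675 kN, M_A = 3893/225 kN·m, R_B = 5497/675 kN, M_B = -2512/225 kN·m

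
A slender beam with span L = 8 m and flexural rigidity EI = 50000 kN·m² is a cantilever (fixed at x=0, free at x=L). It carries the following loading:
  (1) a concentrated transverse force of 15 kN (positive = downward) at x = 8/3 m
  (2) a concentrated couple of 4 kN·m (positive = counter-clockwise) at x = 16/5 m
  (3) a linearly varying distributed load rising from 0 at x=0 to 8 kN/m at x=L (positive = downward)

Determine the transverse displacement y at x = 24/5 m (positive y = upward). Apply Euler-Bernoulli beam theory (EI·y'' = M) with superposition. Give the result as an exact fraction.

y(24/5) = -41267872/1318359375 m

Load 1 — point force P=15 kN at a=8/3 m (b=L-a=16/3):
  y_1 = -Pa²(3x-a)/(6EI)  [x>a] = -15·(8/3)²·(3·(24/5)-(8/3))/(6·50000) = -352/84375 m
Load 2 — applied couple M₀=4 kN·m at a=16/5 m (b=L-a=24/5):
  y_2 = M₀a(2x-a)/(2EI)  [x>a] = 4·(16/5)·(2·(24/5)-(16/5))/(2·50000) = 64/78125 m
Load 3 — triangular load w₀=8 kN/m (0→w₀ over full span):
  y_3 = (w₀Lx³/12-w₀L²x²/6-w₀x⁵/(120L))/EI = (8·8·(24/5)³/12-8·8²·(24/5)²/6-8·(24/5)⁵/(120·8))/50000 = -1364736/48828125 m
Superposition: y = Σ y_i = -41267872/1318359375 m ≈ -0.031302 m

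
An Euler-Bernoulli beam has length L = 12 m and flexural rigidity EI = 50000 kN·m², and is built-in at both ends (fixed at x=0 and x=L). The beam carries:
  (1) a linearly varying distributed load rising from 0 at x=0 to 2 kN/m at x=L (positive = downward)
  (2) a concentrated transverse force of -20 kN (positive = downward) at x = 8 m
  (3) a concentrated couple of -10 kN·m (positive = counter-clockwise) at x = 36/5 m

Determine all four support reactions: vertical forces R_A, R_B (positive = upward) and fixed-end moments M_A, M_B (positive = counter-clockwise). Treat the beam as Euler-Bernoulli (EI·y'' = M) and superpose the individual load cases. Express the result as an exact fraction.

R_A = -376/135 kN, M_A = -512/45 kN·m, R_B = -704/135 kN, M_B = 898/45 kN·m

Load 1 — triangular load w₀=2 kN/m (0→w₀ over full span):
  R_A = 3w₀L/20 = 3·2·12/20 = 18/5 kN
  M_A = w₀L²/30 = 2·12²/30 = 48/5 kN·m
  R_B = 7w₀L/20 = 7·2·12/20 = 42/5 kN
  M_B = -w₀L²/20 = -2·12²/20 = -72/5 kN·m
Load 2 — point force P=-20 kN at a=8 m (b=L-a=4):
  R_A = Pb²(3a+b)/L³ = (-20)·4²·(3·8+4)/12³ = -140/27 kN
  M_A = Pab²/L² = (-20)·8·4²/12² = -160/9 kN·m
  R_B = Pa²(a+3b)/L³ = (-20)·8²·(8+3·4)/12³ = -400/27 kN
  M_B = -Pa²b/L² = -(-20)·8²·4/12² = 320/9 kN·m
Load 3 — applied couple M₀=-10 kN·m at a=36/5 m (b=L-a=24/5):
  R_A = 6M₀ab/L³ = 6·(-10)·(36/5)·(24/5)/12³ = -6/5 kN
  M_A = M₀b(2a-b)/L² = (-10)·(24/5)·(2·(36/5)-(24/5))/12² = -16/5 kN·m
  R_B = -6M₀ab/L³ = -6·(-10)·(36/5)·(24/5)/12³ = 6/5 kN
  M_B = M₀a(2b-a)/L² = (-10)·(36/5)·(2·(24/5)-(36/5))/12² = -6/5 kN·m
Superposition: R_A = -376/135 kN, M_A = -512/45 kN·m, R_B = -704/135 kN, M_B = 898/45 kN·m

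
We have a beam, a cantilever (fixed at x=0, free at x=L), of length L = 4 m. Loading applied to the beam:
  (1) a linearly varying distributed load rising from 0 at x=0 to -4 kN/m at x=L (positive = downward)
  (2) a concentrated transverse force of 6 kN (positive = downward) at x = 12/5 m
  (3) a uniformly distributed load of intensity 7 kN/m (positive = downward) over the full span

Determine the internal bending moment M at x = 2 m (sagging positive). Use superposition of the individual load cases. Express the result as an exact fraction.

M(2) = -146/15 kN·m

Load 1 — triangular load w₀=-4 kN/m (0→w₀ over full span):
  M_1 = w₀Lx/2 - w₀L²/3 - w₀x³/(6L) = (-4)·4·2/2 - (-4)·4²/3 - (-4)·2³/(6·4) = 20/3 kN·m
Load 2 — point force P=6 kN at a=12/5 m (b=L-a=8/5):
  M_2 = -P(a-x)  [x≤a] = -6·((12/5)-2) = -12/5 kN·m
Load 3 — uniform load w=7 kN/m over full span:
  M_3 = -w(L-x)²/2 = -7·(4-2)²/2 = -14 kN·m
Superposition: M = Σ M_i = -146/15 kN·m ≈ -9.733333 kN·m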